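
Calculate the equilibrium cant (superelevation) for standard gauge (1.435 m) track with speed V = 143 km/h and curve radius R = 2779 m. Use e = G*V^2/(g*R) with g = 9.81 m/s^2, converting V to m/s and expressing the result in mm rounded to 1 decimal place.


Convert speed: V = 143 / 3.6 = 39.7222 m/s
Apply formula: e = 1.435 * 39.7222^2 / (9.81 * 2779)
e = 1.435 * 1577.8549 / 27261.99
e = 0.083054 m = 83.1 mm

83.1


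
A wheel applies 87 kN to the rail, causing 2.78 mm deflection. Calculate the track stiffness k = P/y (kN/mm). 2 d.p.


Track stiffness k = P / y
k = 87 / 2.78
k = 31.29 kN/mm

31.29


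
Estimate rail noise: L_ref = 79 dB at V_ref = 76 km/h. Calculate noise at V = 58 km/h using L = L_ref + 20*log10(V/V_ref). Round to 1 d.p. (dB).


V/V_ref = 58 / 76 = 0.763158
log10(0.763158) = -0.117386
20 * -0.117386 = -2.3477
L = 79 + -2.3477 = 76.7 dB

76.7


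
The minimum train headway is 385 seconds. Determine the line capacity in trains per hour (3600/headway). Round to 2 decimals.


Capacity = 3600 / headway
Capacity = 3600 / 385
Capacity = 9.35 trains/hour

9.35


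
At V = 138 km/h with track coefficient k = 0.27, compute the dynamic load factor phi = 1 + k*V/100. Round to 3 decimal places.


phi = 1 + k * V / 100
phi = 1 + 0.27 * 138 / 100
phi = 1 + 0.3726
phi = 1.373

1.373


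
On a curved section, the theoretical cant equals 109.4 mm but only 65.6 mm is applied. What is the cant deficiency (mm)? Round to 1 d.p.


Cant deficiency = equilibrium cant - actual cant
CD = 109.4 - 65.6
CD = 43.8 mm

43.8


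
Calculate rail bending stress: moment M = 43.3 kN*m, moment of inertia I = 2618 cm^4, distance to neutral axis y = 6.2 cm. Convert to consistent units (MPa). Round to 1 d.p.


Convert units:
M = 43.3 kN*m = 43300000 N*mm
y = 6.2 cm = 62 mm
I = 2618 cm^4 = 26180000 mm^4
sigma = 43300000 * 62 / 26180000
sigma = 102.5 MPa

102.5


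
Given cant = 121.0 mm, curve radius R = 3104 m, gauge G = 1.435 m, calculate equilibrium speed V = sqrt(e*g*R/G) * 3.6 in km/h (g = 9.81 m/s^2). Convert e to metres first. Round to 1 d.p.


Convert cant: e = 121.0 mm = 0.1210 m
V_ms = sqrt(0.1210 * 9.81 * 3104 / 1.435)
V_ms = sqrt(2567.581213) = 50.6713 m/s
V = 50.6713 * 3.6 = 182.4 km/h

182.4


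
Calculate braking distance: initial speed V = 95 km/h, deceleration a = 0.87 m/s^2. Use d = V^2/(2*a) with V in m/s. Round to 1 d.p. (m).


Convert speed: V = 95 / 3.6 = 26.3889 m/s
V^2 = 696.3735
d = 696.3735 / (2 * 0.87)
d = 696.3735 / 1.74
d = 400.2 m

400.2


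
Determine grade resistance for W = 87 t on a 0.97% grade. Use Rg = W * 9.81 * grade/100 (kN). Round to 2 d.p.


Rg = W * 9.81 * grade / 100
Rg = 87 * 9.81 * 0.97 / 100
Rg = 853.47 * 0.0097
Rg = 8.28 kN

8.28


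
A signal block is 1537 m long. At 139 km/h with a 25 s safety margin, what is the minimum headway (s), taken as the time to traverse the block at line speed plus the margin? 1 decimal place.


V = 139 / 3.6 = 38.6111 m/s
Block traversal time = 1537 / 38.6111 = 39.8072 s
Headway = 39.8072 + 25
Headway = 64.8 s

64.8


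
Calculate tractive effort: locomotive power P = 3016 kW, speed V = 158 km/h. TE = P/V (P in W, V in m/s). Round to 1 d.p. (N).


Convert: P = 3016 kW = 3016000 W
V = 158 / 3.6 = 43.8889 m/s
TE = 3016000 / 43.8889
TE = 68719.0 N

68719.0


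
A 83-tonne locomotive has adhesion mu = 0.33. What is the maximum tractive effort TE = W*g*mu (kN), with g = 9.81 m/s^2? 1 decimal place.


TE_max = W * g * mu
TE_max = 83 * 9.81 * 0.33
TE_max = 814.23 * 0.33
TE_max = 268.7 kN

268.7


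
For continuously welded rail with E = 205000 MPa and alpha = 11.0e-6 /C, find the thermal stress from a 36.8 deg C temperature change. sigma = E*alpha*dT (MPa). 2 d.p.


sigma = E * alpha * dT
sigma = 205000 * 11.0e-6 * 36.8
sigma = 2.255 * 36.8
sigma = 82.98 MPa

82.98


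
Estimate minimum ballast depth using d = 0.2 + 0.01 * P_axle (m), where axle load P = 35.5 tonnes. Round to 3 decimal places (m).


d = 0.2 + 0.01 * 35.5
d = 0.2 + 0.355
d = 0.555 m

0.555


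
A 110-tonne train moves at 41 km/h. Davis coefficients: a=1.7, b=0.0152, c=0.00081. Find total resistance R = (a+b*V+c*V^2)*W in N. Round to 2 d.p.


b*V = 0.0152 * 41 = 0.6232
c*V^2 = 0.00081 * 1681 = 1.36161
R_per_t = 1.7 + 0.6232 + 1.36161 = 3.68481 N/t
R_total = 3.68481 * 110 = 405.33 N

405.33


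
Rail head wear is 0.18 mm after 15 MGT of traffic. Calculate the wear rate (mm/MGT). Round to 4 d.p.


Wear rate = total wear / cumulative tonnage
Rate = 0.18 / 15
Rate = 0.0120 mm/MGT

0.0120


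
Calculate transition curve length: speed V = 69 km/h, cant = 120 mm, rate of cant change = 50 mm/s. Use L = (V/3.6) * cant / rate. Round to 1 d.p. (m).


Convert speed: V = 69 / 3.6 = 19.1667 m/s
L = 19.1667 * 120 / 50
L = 2300.0 / 50
L = 46.0 m

46.0


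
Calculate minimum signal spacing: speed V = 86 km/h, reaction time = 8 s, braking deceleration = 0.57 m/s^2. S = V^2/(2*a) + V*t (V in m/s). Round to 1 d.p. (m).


V = 86 / 3.6 = 23.8889 m/s
Braking distance = 23.8889^2 / (2*0.57) = 500.5956 m
Sighting distance = 23.8889 * 8 = 191.1111 m
S = 500.5956 + 191.1111 = 691.7 m

691.7


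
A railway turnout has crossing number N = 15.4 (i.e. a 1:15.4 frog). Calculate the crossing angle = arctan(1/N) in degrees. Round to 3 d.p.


1/N = 1/15.4 = 0.064935
angle = arctan(0.064935) = 0.064844 rad
angle = 0.064844 * 180/pi = 3.715 degrees

3.715


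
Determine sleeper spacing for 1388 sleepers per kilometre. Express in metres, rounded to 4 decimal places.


Spacing = 1000 m / number of sleepers
Spacing = 1000 / 1388
Spacing = 0.7205 m

0.7205


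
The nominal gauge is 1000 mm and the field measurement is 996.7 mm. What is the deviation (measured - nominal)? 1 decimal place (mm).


Deviation = measured - nominal
Deviation = 996.7 - 1000
Deviation = -3.3 mm

-3.3


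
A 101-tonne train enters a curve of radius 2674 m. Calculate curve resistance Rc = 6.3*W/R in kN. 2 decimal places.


Rc = 6.3 * W / R
Rc = 6.3 * 101 / 2674
Rc = 636.3 / 2674
Rc = 0.24 kN

0.24


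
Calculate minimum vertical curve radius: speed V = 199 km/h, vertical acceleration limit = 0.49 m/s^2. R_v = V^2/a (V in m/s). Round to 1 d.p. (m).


Convert speed: V = 199 / 3.6 = 55.2778 m/s
V^2 = 3055.6327 m^2/s^2
R_v = 3055.6327 / 0.49
R_v = 6236.0 m

6236.0


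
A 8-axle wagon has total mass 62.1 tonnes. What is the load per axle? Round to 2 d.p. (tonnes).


Load per axle = total weight / number of axles
Load = 62.1 / 8
Load = 7.76 tonnes

7.76


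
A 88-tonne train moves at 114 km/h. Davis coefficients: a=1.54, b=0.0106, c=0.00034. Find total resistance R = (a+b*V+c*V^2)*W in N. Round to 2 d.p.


b*V = 0.0106 * 114 = 1.2084
c*V^2 = 0.00034 * 12996 = 4.41864
R_per_t = 1.54 + 1.2084 + 4.41864 = 7.16704 N/t
R_total = 7.16704 * 88 = 630.70 N

630.70


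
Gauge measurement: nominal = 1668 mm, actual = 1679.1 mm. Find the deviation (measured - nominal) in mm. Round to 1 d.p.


Deviation = measured - nominal
Deviation = 1679.1 - 1668
Deviation = 11.1 mm

11.1


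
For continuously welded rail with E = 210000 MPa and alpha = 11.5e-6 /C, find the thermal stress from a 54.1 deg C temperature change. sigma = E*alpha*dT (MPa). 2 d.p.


sigma = E * alpha * dT
sigma = 210000 * 11.5e-6 * 54.1
sigma = 2.415 * 54.1
sigma = 130.65 MPa

130.65


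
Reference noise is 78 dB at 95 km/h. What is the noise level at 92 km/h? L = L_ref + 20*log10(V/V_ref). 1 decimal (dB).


V/V_ref = 92 / 95 = 0.968421
log10(0.968421) = -0.013936
20 * -0.013936 = -0.2787
L = 78 + -0.2787 = 77.7 dB

77.7


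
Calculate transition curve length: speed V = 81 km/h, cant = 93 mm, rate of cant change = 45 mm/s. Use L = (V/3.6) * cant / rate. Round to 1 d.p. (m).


Convert speed: V = 81 / 3.6 = 22.5 m/s
L = 22.5 * 93 / 45
L = 2092.5 / 45
L = 46.5 m

46.5


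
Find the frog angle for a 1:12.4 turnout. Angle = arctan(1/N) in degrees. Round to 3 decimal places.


1/N = 1/12.4 = 0.080645
angle = arctan(0.080645) = 0.080471 rad
angle = 0.080471 * 180/pi = 4.611 degrees

4.611


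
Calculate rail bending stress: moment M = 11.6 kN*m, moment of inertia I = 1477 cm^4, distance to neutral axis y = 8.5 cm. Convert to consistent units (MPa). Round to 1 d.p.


Convert units:
M = 11.6 kN*m = 11600000 N*mm
y = 8.5 cm = 85 mm
I = 1477 cm^4 = 14770000 mm^4
sigma = 11600000 * 85 / 14770000
sigma = 66.8 MPa

66.8


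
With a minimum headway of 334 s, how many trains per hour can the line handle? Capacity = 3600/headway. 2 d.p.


Capacity = 3600 / headway
Capacity = 3600 / 334
Capacity = 10.78 trains/hour

10.78


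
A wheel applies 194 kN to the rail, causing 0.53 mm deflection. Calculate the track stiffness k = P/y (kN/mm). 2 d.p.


Track stiffness k = P / y
k = 194 / 0.53
k = 366.04 kN/mm

366.04


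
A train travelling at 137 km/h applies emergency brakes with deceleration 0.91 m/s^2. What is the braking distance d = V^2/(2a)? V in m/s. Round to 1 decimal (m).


Convert speed: V = 137 / 3.6 = 38.0556 m/s
V^2 = 1448.2253
d = 1448.2253 / (2 * 0.91)
d = 1448.2253 / 1.82
d = 795.7 m

795.7


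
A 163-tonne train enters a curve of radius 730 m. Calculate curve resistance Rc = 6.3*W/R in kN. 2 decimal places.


Rc = 6.3 * W / R
Rc = 6.3 * 163 / 730
Rc = 1026.9 / 730
Rc = 1.41 kN

1.41


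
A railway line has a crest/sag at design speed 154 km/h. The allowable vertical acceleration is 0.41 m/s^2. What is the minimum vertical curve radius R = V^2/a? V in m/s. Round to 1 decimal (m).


Convert speed: V = 154 / 3.6 = 42.7778 m/s
V^2 = 1829.9383 m^2/s^2
R_v = 1829.9383 / 0.41
R_v = 4463.3 m

4463.3


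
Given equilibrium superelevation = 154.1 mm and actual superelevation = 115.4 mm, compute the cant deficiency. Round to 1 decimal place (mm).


Cant deficiency = equilibrium cant - actual cant
CD = 154.1 - 115.4
CD = 38.7 mm

38.7


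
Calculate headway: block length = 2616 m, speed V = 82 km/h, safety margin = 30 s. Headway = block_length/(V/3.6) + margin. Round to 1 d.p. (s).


V = 82 / 3.6 = 22.7778 m/s
Block traversal time = 2616 / 22.7778 = 114.8488 s
Headway = 114.8488 + 30
Headway = 144.8 s

144.8


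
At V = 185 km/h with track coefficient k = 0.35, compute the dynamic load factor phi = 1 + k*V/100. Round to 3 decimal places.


phi = 1 + k * V / 100
phi = 1 + 0.35 * 185 / 100
phi = 1 + 0.6475
phi = 1.648

1.648


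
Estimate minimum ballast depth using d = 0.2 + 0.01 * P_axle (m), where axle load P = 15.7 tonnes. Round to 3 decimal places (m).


d = 0.2 + 0.01 * 15.7
d = 0.2 + 0.157
d = 0.357 m

0.357


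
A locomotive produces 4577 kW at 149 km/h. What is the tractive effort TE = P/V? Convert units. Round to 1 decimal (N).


Convert: P = 4577 kW = 4577000 W
V = 149 / 3.6 = 41.3889 m/s
TE = 4577000 / 41.3889
TE = 110585.2 N

110585.2


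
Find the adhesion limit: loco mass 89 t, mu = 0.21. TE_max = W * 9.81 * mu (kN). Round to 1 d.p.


TE_max = W * g * mu
TE_max = 89 * 9.81 * 0.21
TE_max = 873.09 * 0.21
TE_max = 183.3 kN

183.3


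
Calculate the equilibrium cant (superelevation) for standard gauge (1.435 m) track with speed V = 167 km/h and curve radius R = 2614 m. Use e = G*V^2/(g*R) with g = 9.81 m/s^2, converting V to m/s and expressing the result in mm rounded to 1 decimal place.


Convert speed: V = 167 / 3.6 = 46.3889 m/s
Apply formula: e = 1.435 * 46.3889^2 / (9.81 * 2614)
e = 1.435 * 2151.929 / 25643.34
e = 0.120422 m = 120.4 mm

120.4


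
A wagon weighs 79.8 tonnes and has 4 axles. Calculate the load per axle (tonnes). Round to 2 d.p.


Load per axle = total weight / number of axles
Load = 79.8 / 4
Load = 19.95 tonnes

19.95


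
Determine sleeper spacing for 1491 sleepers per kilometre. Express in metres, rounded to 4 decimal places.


Spacing = 1000 m / number of sleepers
Spacing = 1000 / 1491
Spacing = 0.6707 m

0.6707


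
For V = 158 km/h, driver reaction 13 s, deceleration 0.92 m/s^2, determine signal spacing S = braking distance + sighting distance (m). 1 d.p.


V = 158 / 3.6 = 43.8889 m/s
Braking distance = 43.8889^2 / (2*0.92) = 1046.8666 m
Sighting distance = 43.8889 * 13 = 570.5556 m
S = 1046.8666 + 570.5556 = 1617.4 m

1617.4


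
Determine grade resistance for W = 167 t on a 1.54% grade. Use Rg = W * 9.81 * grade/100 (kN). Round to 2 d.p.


Rg = W * 9.81 * grade / 100
Rg = 167 * 9.81 * 1.54 / 100
Rg = 1638.27 * 0.0154
Rg = 25.23 kN

25.23


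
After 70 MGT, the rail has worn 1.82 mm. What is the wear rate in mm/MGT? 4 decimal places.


Wear rate = total wear / cumulative tonnage
Rate = 1.82 / 70
Rate = 0.0260 mm/MGT

0.0260


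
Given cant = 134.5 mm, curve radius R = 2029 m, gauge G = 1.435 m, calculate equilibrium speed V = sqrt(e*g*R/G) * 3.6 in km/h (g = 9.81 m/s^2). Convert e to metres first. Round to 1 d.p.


Convert cant: e = 134.5 mm = 0.1345 m
V_ms = sqrt(0.1345 * 9.81 * 2029 / 1.435)
V_ms = sqrt(1865.612477) = 43.1927 m/s
V = 43.1927 * 3.6 = 155.5 km/h

155.5


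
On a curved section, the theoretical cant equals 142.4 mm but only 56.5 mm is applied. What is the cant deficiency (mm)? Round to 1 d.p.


Cant deficiency = equilibrium cant - actual cant
CD = 142.4 - 56.5
CD = 85.9 mm

85.9


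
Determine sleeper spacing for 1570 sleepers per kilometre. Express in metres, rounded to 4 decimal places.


Spacing = 1000 m / number of sleepers
Spacing = 1000 / 1570
Spacing = 0.6369 m

0.6369


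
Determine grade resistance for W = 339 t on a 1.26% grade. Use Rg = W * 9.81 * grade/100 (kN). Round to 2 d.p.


Rg = W * 9.81 * grade / 100
Rg = 339 * 9.81 * 1.26 / 100
Rg = 3325.59 * 0.0126
Rg = 41.90 kN

41.90


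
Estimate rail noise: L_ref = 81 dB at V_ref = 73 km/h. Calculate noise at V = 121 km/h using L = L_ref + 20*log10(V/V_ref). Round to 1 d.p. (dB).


V/V_ref = 121 / 73 = 1.657534
log10(1.657534) = 0.219463
20 * 0.219463 = 4.3893
L = 81 + 4.3893 = 85.4 dB

85.4


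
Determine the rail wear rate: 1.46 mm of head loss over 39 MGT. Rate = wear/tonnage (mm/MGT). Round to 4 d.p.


Wear rate = total wear / cumulative tonnage
Rate = 1.46 / 39
Rate = 0.0374 mm/MGT

0.0374


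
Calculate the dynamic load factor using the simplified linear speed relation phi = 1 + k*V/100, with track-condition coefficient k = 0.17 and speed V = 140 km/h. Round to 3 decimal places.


phi = 1 + k * V / 100
phi = 1 + 0.17 * 140 / 100
phi = 1 + 0.238
phi = 1.238

1.238


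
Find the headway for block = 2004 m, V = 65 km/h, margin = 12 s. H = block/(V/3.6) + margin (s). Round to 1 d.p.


V = 65 / 3.6 = 18.0556 m/s
Block traversal time = 2004 / 18.0556 = 110.9908 s
Headway = 110.9908 + 12
Headway = 123.0 s

123.0


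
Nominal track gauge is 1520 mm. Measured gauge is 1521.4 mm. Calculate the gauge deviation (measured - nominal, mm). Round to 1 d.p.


Deviation = measured - nominal
Deviation = 1521.4 - 1520
Deviation = 1.4 mm

1.4


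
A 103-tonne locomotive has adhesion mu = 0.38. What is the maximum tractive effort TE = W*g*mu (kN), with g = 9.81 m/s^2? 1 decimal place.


TE_max = W * g * mu
TE_max = 103 * 9.81 * 0.38
TE_max = 1010.43 * 0.38
TE_max = 384.0 kN

384.0


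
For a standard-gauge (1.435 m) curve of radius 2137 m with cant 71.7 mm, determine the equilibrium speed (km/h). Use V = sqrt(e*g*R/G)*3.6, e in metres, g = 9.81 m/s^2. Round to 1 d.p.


Convert cant: e = 71.7 mm = 0.0717 m
V_ms = sqrt(0.0717 * 9.81 * 2137 / 1.435)
V_ms = sqrt(1047.468048) = 32.3646 m/s
V = 32.3646 * 3.6 = 116.5 km/h

116.5


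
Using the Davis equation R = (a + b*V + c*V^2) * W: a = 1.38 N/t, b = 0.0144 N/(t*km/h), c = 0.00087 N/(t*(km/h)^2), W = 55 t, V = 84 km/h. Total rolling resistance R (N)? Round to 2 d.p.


b*V = 0.0144 * 84 = 1.2096
c*V^2 = 0.00087 * 7056 = 6.13872
R_per_t = 1.38 + 1.2096 + 6.13872 = 8.72832 N/t
R_total = 8.72832 * 55 = 480.06 N

480.06


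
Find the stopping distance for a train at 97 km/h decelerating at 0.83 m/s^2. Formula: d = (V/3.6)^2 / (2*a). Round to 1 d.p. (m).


Convert speed: V = 97 / 3.6 = 26.9444 m/s
V^2 = 726.0031
d = 726.0031 / (2 * 0.83)
d = 726.0031 / 1.66
d = 437.4 m

437.4


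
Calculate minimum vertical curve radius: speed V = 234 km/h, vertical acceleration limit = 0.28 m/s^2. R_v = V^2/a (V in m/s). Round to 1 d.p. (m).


Convert speed: V = 234 / 3.6 = 65.0 m/s
V^2 = 4225.0 m^2/s^2
R_v = 4225.0 / 0.28
R_v = 15089.3 m

15089.3


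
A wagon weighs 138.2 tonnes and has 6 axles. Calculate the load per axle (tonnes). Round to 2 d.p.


Load per axle = total weight / number of axles
Load = 138.2 / 6
Load = 23.03 tonnes

23.03


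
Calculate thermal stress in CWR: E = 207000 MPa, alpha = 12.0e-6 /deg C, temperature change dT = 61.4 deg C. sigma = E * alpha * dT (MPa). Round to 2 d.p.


sigma = E * alpha * dT
sigma = 207000 * 12.0e-6 * 61.4
sigma = 2.484 * 61.4
sigma = 152.52 MPa

152.52


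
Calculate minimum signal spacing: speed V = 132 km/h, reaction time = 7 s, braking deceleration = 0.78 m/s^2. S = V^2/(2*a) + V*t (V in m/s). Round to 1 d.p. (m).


V = 132 / 3.6 = 36.6667 m/s
Braking distance = 36.6667^2 / (2*0.78) = 861.8234 m
Sighting distance = 36.6667 * 7 = 256.6667 m
S = 861.8234 + 256.6667 = 1118.5 m

1118.5


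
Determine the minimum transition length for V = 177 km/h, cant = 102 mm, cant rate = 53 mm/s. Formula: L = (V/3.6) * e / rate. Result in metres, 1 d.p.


Convert speed: V = 177 / 3.6 = 49.1667 m/s
L = 49.1667 * 102 / 53
L = 5015.0 / 53
L = 94.6 m

94.6


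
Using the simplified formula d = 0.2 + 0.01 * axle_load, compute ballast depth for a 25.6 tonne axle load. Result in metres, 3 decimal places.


d = 0.2 + 0.01 * 25.6
d = 0.2 + 0.256
d = 0.456 m

0.456


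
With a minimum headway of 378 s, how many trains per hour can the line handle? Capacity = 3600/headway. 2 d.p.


Capacity = 3600 / headway
Capacity = 3600 / 378
Capacity = 9.52 trains/hour

9.52


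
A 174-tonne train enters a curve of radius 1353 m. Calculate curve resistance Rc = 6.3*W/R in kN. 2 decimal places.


Rc = 6.3 * W / R
Rc = 6.3 * 174 / 1353
Rc = 1096.2 / 1353
Rc = 0.81 kN

0.81


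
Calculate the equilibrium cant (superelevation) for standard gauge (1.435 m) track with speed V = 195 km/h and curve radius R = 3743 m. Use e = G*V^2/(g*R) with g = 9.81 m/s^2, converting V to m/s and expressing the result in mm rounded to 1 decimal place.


Convert speed: V = 195 / 3.6 = 54.1667 m/s
Apply formula: e = 1.435 * 54.1667^2 / (9.81 * 3743)
e = 1.435 * 2934.0278 / 36718.83
e = 0.114664 m = 114.7 mm

114.7


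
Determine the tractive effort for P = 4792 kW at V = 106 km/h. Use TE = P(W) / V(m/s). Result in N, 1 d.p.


Convert: P = 4792 kW = 4792000 W
V = 106 / 3.6 = 29.4444 m/s
TE = 4792000 / 29.4444
TE = 162747.2 N

162747.2


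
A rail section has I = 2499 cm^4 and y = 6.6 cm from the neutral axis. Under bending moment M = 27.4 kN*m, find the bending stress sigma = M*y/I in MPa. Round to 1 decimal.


Convert units:
M = 27.4 kN*m = 27400000 N*mm
y = 6.6 cm = 66 mm
I = 2499 cm^4 = 24990000 mm^4
sigma = 27400000 * 66 / 24990000
sigma = 72.4 MPa

72.4


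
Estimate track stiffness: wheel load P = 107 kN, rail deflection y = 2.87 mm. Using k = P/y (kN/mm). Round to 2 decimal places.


Track stiffness k = P / y
k = 107 / 2.87
k = 37.28 kN/mm

37.28


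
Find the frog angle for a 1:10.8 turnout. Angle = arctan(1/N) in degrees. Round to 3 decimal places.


1/N = 1/10.8 = 0.092593
angle = arctan(0.092593) = 0.092329 rad
angle = 0.092329 * 180/pi = 5.290 degrees

5.290


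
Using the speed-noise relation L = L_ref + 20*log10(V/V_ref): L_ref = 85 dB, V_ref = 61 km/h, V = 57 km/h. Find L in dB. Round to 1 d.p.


V/V_ref = 57 / 61 = 0.934426
log10(0.934426) = -0.029455
20 * -0.029455 = -0.5891
L = 85 + -0.5891 = 84.4 dB

84.4


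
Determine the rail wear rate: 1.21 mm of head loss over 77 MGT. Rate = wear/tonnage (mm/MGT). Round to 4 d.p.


Wear rate = total wear / cumulative tonnage
Rate = 1.21 / 77
Rate = 0.0157 mm/MGT

0.0157


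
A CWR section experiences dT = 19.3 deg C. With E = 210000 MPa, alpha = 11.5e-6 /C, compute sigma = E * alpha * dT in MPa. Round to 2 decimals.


sigma = E * alpha * dT
sigma = 210000 * 11.5e-6 * 19.3
sigma = 2.415 * 19.3
sigma = 46.61 MPa

46.61


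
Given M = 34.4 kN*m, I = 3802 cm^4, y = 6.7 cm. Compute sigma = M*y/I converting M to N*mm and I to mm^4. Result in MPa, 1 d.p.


Convert units:
M = 34.4 kN*m = 34400000 N*mm
y = 6.7 cm = 67 mm
I = 3802 cm^4 = 38020000 mm^4
sigma = 34400000 * 67 / 38020000
sigma = 60.6 MPa

60.6


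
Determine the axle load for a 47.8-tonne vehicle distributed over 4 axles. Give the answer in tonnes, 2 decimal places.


Load per axle = total weight / number of axles
Load = 47.8 / 4
Load = 11.95 tonnes

11.95


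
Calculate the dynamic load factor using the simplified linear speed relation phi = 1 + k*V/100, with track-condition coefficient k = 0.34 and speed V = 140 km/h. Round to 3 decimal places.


phi = 1 + k * V / 100
phi = 1 + 0.34 * 140 / 100
phi = 1 + 0.476
phi = 1.476

1.476


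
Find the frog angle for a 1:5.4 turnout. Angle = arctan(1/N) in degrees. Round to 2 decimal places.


1/N = 1/5.4 = 0.185185
angle = arctan(0.185185) = 0.183111 rad
angle = 0.183111 * 180/pi = 10.49 degrees

10.49


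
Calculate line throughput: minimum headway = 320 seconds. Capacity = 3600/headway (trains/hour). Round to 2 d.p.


Capacity = 3600 / headway
Capacity = 3600 / 320
Capacity = 11.25 trains/hour

11.25


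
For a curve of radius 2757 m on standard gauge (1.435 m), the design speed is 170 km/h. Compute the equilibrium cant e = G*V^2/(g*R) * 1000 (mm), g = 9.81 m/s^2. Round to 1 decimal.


Convert speed: V = 170 / 3.6 = 47.2222 m/s
Apply formula: e = 1.435 * 47.2222^2 / (9.81 * 2757)
e = 1.435 * 2229.9383 / 27046.17
e = 0.118315 m = 118.3 mm

118.3


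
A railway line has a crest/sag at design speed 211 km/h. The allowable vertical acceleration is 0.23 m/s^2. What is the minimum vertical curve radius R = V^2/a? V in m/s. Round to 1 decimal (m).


Convert speed: V = 211 / 3.6 = 58.6111 m/s
V^2 = 3435.2623 m^2/s^2
R_v = 3435.2623 / 0.23
R_v = 14935.9 m

14935.9


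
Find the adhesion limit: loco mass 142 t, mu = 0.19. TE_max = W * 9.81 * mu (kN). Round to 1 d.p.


TE_max = W * g * mu
TE_max = 142 * 9.81 * 0.19
TE_max = 1393.02 * 0.19
TE_max = 264.7 kN

264.7


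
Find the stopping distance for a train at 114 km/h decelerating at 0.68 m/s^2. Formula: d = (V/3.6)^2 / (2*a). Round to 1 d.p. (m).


Convert speed: V = 114 / 3.6 = 31.6667 m/s
V^2 = 1002.7778
d = 1002.7778 / (2 * 0.68)
d = 1002.7778 / 1.36
d = 737.3 m

737.3


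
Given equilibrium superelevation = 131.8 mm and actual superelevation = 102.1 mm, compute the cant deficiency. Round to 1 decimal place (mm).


Cant deficiency = equilibrium cant - actual cant
CD = 131.8 - 102.1
CD = 29.7 mm

29.7


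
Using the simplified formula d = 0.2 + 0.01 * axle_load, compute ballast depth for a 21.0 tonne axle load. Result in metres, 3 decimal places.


d = 0.2 + 0.01 * 21.0
d = 0.2 + 0.21
d = 0.410 m

0.410


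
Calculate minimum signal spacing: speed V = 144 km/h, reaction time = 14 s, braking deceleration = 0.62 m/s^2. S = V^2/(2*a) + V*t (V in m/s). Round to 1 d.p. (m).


V = 144 / 3.6 = 40.0 m/s
Braking distance = 40.0^2 / (2*0.62) = 1290.3226 m
Sighting distance = 40.0 * 14 = 560.0 m
S = 1290.3226 + 560.0 = 1850.3 m

1850.3


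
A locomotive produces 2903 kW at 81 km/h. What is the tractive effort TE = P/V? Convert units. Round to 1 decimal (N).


Convert: P = 2903 kW = 2903000 W
V = 81 / 3.6 = 22.5 m/s
TE = 2903000 / 22.5
TE = 129022.2 N

129022.2


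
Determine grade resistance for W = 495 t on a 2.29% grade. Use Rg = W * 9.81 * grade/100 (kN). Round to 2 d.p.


Rg = W * 9.81 * grade / 100
Rg = 495 * 9.81 * 2.29 / 100
Rg = 4855.95 * 0.0229
Rg = 111.20 kN

111.20


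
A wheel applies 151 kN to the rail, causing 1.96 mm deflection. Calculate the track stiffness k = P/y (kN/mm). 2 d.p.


Track stiffness k = P / y
k = 151 / 1.96
k = 77.04 kN/mm

77.04


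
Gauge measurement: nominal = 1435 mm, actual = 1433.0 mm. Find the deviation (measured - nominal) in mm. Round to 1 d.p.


Deviation = measured - nominal
Deviation = 1433.0 - 1435
Deviation = -2.0 mm

-2.0


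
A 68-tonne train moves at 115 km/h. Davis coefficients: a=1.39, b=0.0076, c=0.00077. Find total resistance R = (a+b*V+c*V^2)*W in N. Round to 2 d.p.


b*V = 0.0076 * 115 = 0.874
c*V^2 = 0.00077 * 13225 = 10.18325
R_per_t = 1.39 + 0.874 + 10.18325 = 12.44725 N/t
R_total = 12.44725 * 68 = 846.41 N

846.41


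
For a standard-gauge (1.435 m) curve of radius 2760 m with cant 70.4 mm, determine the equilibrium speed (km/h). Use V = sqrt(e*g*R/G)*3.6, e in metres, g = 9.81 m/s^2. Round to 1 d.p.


Convert cant: e = 70.4 mm = 0.0704 m
V_ms = sqrt(0.0704 * 9.81 * 2760 / 1.435)
V_ms = sqrt(1328.308181) = 36.446 m/s
V = 36.446 * 3.6 = 131.2 km/h

131.2


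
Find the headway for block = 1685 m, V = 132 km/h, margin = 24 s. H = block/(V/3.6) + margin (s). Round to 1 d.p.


V = 132 / 3.6 = 36.6667 m/s
Block traversal time = 1685 / 36.6667 = 45.9545 s
Headway = 45.9545 + 24
Headway = 70.0 s

70.0


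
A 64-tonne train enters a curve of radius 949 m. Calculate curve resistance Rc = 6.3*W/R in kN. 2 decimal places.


Rc = 6.3 * W / R
Rc = 6.3 * 64 / 949
Rc = 403.2 / 949
Rc = 0.42 kN

0.42


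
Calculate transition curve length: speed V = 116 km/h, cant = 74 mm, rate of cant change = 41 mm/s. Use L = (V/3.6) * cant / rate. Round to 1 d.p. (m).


Convert speed: V = 116 / 3.6 = 32.2222 m/s
L = 32.2222 * 74 / 41
L = 2384.4444 / 41
L = 58.2 m

58.2


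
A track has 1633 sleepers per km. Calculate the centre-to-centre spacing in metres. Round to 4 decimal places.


Spacing = 1000 m / number of sleepers
Spacing = 1000 / 1633
Spacing = 0.6124 m

0.6124


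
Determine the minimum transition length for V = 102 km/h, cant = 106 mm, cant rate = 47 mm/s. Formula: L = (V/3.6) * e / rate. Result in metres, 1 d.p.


Convert speed: V = 102 / 3.6 = 28.3333 m/s
L = 28.3333 * 106 / 47
L = 3003.3333 / 47
L = 63.9 m

63.9


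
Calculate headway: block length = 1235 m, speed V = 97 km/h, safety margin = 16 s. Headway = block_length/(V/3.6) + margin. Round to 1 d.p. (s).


V = 97 / 3.6 = 26.9444 m/s
Block traversal time = 1235 / 26.9444 = 45.8351 s
Headway = 45.8351 + 16
Headway = 61.8 s

61.8


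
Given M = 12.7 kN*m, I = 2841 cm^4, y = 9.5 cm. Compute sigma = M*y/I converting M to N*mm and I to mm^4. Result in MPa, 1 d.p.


Convert units:
M = 12.7 kN*m = 12700000 N*mm
y = 9.5 cm = 95 mm
I = 2841 cm^4 = 28410000 mm^4
sigma = 12700000 * 95 / 28410000
sigma = 42.5 MPa

42.5


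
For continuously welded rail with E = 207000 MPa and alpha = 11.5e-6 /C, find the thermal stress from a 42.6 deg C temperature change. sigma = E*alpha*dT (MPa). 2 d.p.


sigma = E * alpha * dT
sigma = 207000 * 11.5e-6 * 42.6
sigma = 2.3805 * 42.6
sigma = 101.41 MPa

101.41


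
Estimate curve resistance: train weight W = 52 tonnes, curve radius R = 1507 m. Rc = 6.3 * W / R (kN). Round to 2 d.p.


Rc = 6.3 * W / R
Rc = 6.3 * 52 / 1507
Rc = 327.6 / 1507
Rc = 0.22 kN

0.22


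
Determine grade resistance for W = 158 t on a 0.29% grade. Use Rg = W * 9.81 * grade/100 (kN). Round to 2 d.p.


Rg = W * 9.81 * grade / 100
Rg = 158 * 9.81 * 0.29 / 100
Rg = 1549.98 * 0.0029
Rg = 4.49 kN

4.49


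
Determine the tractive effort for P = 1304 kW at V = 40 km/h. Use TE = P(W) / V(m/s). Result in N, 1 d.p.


Convert: P = 1304 kW = 1304000 W
V = 40 / 3.6 = 11.1111 m/s
TE = 1304000 / 11.1111
TE = 117360.0 N

117360.0


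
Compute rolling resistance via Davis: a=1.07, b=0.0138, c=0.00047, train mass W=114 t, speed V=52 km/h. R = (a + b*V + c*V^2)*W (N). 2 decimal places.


b*V = 0.0138 * 52 = 0.7176
c*V^2 = 0.00047 * 2704 = 1.27088
R_per_t = 1.07 + 0.7176 + 1.27088 = 3.05848 N/t
R_total = 3.05848 * 114 = 348.67 N

348.67


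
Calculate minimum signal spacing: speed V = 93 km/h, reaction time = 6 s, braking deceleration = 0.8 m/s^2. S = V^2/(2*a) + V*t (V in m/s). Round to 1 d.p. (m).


V = 93 / 3.6 = 25.8333 m/s
Braking distance = 25.8333^2 / (2*0.8) = 417.1007 m
Sighting distance = 25.8333 * 6 = 155.0 m
S = 417.1007 + 155.0 = 572.1 m

572.1


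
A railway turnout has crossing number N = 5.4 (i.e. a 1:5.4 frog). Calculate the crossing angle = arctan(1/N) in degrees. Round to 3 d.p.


1/N = 1/5.4 = 0.185185
angle = arctan(0.185185) = 0.183111 rad
angle = 0.183111 * 180/pi = 10.491 degrees

10.491


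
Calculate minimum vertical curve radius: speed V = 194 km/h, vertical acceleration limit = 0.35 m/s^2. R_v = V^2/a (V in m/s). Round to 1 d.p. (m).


Convert speed: V = 194 / 3.6 = 53.8889 m/s
V^2 = 2904.0123 m^2/s^2
R_v = 2904.0123 / 0.35
R_v = 8297.2 m

8297.2


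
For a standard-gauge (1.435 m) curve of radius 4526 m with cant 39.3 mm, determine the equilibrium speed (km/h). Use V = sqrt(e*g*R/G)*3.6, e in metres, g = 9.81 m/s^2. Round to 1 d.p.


Convert cant: e = 39.3 mm = 0.0393 m
V_ms = sqrt(0.0393 * 9.81 * 4526 / 1.435)
V_ms = sqrt(1215.973769) = 34.8708 m/s
V = 34.8708 * 3.6 = 125.5 km/h

125.5


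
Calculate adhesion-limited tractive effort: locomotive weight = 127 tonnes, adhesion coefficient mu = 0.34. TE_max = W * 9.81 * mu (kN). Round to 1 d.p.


TE_max = W * g * mu
TE_max = 127 * 9.81 * 0.34
TE_max = 1245.87 * 0.34
TE_max = 423.6 kN

423.6


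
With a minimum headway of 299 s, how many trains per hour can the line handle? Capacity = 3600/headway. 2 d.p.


Capacity = 3600 / headway
Capacity = 3600 / 299
Capacity = 12.04 trains/hour

12.04


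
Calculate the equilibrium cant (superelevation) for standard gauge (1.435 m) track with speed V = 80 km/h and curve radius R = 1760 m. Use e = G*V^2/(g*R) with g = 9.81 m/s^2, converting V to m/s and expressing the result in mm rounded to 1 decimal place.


Convert speed: V = 80 / 3.6 = 22.2222 m/s
Apply formula: e = 1.435 * 22.2222^2 / (9.81 * 1760)
e = 1.435 * 493.8272 / 17265.6
e = 0.041044 m = 41.0 mm

41.0


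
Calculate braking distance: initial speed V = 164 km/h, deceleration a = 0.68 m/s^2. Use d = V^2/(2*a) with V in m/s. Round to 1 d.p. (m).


Convert speed: V = 164 / 3.6 = 45.5556 m/s
V^2 = 2075.3086
d = 2075.3086 / (2 * 0.68)
d = 2075.3086 / 1.36
d = 1526.0 m

1526.0


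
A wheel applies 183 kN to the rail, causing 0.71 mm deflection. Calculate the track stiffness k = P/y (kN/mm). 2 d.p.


Track stiffness k = P / y
k = 183 / 0.71
k = 257.75 kN/mm

257.75


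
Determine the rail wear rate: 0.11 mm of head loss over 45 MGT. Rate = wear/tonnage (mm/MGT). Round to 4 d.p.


Wear rate = total wear / cumulative tonnage
Rate = 0.11 / 45
Rate = 0.0024 mm/MGT

0.0024


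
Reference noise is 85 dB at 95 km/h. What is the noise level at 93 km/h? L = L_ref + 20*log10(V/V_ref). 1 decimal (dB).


V/V_ref = 93 / 95 = 0.978947
log10(0.978947) = -0.009241
20 * -0.009241 = -0.1848
L = 85 + -0.1848 = 84.8 dB

84.8


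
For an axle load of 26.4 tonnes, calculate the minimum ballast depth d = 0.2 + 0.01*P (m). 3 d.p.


d = 0.2 + 0.01 * 26.4
d = 0.2 + 0.264
d = 0.464 m

0.464


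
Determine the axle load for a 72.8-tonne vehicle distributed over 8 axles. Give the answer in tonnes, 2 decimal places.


Load per axle = total weight / number of axles
Load = 72.8 / 8
Load = 9.10 tonnes

9.10


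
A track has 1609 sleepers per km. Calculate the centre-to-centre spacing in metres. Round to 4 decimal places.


Spacing = 1000 m / number of sleepers
Spacing = 1000 / 1609
Spacing = 0.6215 m

0.6215


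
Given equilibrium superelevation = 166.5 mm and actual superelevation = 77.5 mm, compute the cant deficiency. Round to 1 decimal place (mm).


Cant deficiency = equilibrium cant - actual cant
CD = 166.5 - 77.5
CD = 89.0 mm

89.0


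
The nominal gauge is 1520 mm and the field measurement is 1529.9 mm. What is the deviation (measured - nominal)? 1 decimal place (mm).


Deviation = measured - nominal
Deviation = 1529.9 - 1520
Deviation = 9.9 mm

9.9


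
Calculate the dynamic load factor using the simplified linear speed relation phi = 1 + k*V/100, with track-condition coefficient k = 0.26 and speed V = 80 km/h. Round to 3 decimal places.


phi = 1 + k * V / 100
phi = 1 + 0.26 * 80 / 100
phi = 1 + 0.208
phi = 1.208

1.208


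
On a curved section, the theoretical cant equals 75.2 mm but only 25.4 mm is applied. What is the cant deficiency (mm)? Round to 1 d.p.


Cant deficiency = equilibrium cant - actual cant
CD = 75.2 - 25.4
CD = 49.8 mm

49.8


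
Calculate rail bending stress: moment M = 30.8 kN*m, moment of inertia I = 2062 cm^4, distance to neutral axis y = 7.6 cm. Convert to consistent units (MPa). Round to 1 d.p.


Convert units:
M = 30.8 kN*m = 30800000 N*mm
y = 7.6 cm = 76 mm
I = 2062 cm^4 = 20620000 mm^4
sigma = 30800000 * 76 / 20620000
sigma = 113.5 MPa

113.5


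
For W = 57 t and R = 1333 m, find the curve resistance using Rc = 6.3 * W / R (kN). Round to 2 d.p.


Rc = 6.3 * W / R
Rc = 6.3 * 57 / 1333
Rc = 359.1 / 1333
Rc = 0.27 kN

0.27


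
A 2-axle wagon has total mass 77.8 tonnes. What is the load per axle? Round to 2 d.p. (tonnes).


Load per axle = total weight / number of axles
Load = 77.8 / 2
Load = 38.90 tonnes

38.90


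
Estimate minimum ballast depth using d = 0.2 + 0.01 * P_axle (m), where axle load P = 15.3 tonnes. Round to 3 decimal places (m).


d = 0.2 + 0.01 * 15.3
d = 0.2 + 0.153
d = 0.353 m

0.353


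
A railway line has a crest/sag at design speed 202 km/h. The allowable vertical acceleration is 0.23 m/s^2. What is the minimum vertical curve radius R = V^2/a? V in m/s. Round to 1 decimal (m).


Convert speed: V = 202 / 3.6 = 56.1111 m/s
V^2 = 3148.4568 m^2/s^2
R_v = 3148.4568 / 0.23
R_v = 13688.9 m

13688.9


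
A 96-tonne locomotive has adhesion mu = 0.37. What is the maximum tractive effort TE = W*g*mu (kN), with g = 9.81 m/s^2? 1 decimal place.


TE_max = W * g * mu
TE_max = 96 * 9.81 * 0.37
TE_max = 941.76 * 0.37
TE_max = 348.5 kN

348.5


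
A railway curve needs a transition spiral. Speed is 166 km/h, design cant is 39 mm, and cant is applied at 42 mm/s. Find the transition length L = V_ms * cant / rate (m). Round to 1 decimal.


Convert speed: V = 166 / 3.6 = 46.1111 m/s
L = 46.1111 * 39 / 42
L = 1798.3333 / 42
L = 42.8 m

42.8


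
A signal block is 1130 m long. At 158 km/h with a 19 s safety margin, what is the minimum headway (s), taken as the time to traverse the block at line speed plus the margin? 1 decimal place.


V = 158 / 3.6 = 43.8889 m/s
Block traversal time = 1130 / 43.8889 = 25.7468 s
Headway = 25.7468 + 19
Headway = 44.7 s

44.7


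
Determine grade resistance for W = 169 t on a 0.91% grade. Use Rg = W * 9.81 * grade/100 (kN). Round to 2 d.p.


Rg = W * 9.81 * grade / 100
Rg = 169 * 9.81 * 0.91 / 100
Rg = 1657.89 * 0.0091
Rg = 15.09 kN

15.09


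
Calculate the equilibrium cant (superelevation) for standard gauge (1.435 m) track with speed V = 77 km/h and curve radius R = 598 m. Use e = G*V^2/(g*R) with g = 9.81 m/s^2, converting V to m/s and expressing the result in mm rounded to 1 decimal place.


Convert speed: V = 77 / 3.6 = 21.3889 m/s
Apply formula: e = 1.435 * 21.3889^2 / (9.81 * 598)
e = 1.435 * 457.4846 / 5866.38
e = 0.111907 m = 111.9 mm

111.9


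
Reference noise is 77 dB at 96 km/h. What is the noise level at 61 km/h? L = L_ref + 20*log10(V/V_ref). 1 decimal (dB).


V/V_ref = 61 / 96 = 0.635417
log10(0.635417) = -0.196941
20 * -0.196941 = -3.9388
L = 77 + -3.9388 = 73.1 dB

73.1


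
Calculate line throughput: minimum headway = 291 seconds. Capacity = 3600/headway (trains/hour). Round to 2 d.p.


Capacity = 3600 / headway
Capacity = 3600 / 291
Capacity = 12.37 trains/hour

12.37


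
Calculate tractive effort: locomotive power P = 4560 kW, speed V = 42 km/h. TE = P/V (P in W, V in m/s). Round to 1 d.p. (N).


Convert: P = 4560 kW = 4560000 W
V = 42 / 3.6 = 11.6667 m/s
TE = 4560000 / 11.6667
TE = 390857.1 N

390857.1


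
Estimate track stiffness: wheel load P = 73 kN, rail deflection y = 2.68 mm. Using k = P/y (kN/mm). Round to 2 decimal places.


Track stiffness k = P / y
k = 73 / 2.68
k = 27.24 kN/mm

27.24


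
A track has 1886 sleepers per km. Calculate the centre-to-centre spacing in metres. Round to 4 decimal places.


Spacing = 1000 m / number of sleepers
Spacing = 1000 / 1886
Spacing = 0.5302 m

0.5302


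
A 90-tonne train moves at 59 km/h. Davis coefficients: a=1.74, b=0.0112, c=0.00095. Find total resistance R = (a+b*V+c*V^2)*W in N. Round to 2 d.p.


b*V = 0.0112 * 59 = 0.6608
c*V^2 = 0.00095 * 3481 = 3.30695
R_per_t = 1.74 + 0.6608 + 3.30695 = 5.70775 N/t
R_total = 5.70775 * 90 = 513.70 N

513.70


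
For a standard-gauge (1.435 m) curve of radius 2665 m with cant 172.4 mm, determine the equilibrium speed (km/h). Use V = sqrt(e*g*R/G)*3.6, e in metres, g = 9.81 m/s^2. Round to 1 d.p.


Convert cant: e = 172.4 mm = 0.1724 m
V_ms = sqrt(0.1724 * 9.81 * 2665 / 1.435)
V_ms = sqrt(3140.881714) = 56.0436 m/s
V = 56.0436 * 3.6 = 201.8 km/h

201.8


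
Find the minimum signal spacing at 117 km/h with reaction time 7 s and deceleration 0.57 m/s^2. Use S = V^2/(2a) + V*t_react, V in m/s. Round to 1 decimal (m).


V = 117 / 3.6 = 32.5 m/s
Braking distance = 32.5^2 / (2*0.57) = 926.5351 m
Sighting distance = 32.5 * 7 = 227.5 m
S = 926.5351 + 227.5 = 1154.0 m

1154.0


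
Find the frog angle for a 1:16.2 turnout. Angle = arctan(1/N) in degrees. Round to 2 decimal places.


1/N = 1/16.2 = 0.061728
angle = arctan(0.061728) = 0.06165 rad
angle = 0.06165 * 180/pi = 3.53 degrees

3.53


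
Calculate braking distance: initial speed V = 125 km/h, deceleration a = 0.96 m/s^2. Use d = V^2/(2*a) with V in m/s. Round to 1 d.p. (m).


Convert speed: V = 125 / 3.6 = 34.7222 m/s
V^2 = 1205.6327
d = 1205.6327 / (2 * 0.96)
d = 1205.6327 / 1.92
d = 627.9 m

627.9


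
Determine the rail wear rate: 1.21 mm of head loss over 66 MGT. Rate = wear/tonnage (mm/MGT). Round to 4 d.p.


Wear rate = total wear / cumulative tonnage
Rate = 1.21 / 66
Rate = 0.0183 mm/MGT

0.0183


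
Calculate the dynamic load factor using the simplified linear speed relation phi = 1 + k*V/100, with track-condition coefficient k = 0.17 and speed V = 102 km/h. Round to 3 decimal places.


phi = 1 + k * V / 100
phi = 1 + 0.17 * 102 / 100
phi = 1 + 0.1734
phi = 1.173

1.173


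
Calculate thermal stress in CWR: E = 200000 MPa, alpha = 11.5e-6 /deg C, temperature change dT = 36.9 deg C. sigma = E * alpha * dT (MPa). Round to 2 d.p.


sigma = E * alpha * dT
sigma = 200000 * 11.5e-6 * 36.9
sigma = 2.3 * 36.9
sigma = 84.87 MPa

84.87


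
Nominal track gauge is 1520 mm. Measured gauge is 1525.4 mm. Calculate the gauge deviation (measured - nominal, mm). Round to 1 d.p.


Deviation = measured - nominal
Deviation = 1525.4 - 1520
Deviation = 5.4 mm

5.4


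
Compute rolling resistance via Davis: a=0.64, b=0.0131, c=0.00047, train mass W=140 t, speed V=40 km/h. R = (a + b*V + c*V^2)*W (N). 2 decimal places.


b*V = 0.0131 * 40 = 0.524
c*V^2 = 0.00047 * 1600 = 0.752
R_per_t = 0.64 + 0.524 + 0.752 = 1.916 N/t
R_total = 1.916 * 140 = 268.24 N

268.24


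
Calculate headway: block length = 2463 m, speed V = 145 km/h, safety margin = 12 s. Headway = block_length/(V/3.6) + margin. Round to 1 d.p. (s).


V = 145 / 3.6 = 40.2778 m/s
Block traversal time = 2463 / 40.2778 = 61.1503 s
Headway = 61.1503 + 12
Headway = 73.2 s

73.2


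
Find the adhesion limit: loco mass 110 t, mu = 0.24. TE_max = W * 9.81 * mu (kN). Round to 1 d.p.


TE_max = W * g * mu
TE_max = 110 * 9.81 * 0.24
TE_max = 1079.1 * 0.24
TE_max = 259.0 kN

259.0


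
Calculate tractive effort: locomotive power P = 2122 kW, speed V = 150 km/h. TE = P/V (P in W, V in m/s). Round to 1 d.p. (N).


Convert: P = 2122 kW = 2122000 W
V = 150 / 3.6 = 41.6667 m/s
TE = 2122000 / 41.6667
TE = 50928.0 N

50928.0
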